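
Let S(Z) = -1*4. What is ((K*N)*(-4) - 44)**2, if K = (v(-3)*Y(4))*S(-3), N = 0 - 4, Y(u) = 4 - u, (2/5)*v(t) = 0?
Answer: 1936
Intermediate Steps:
S(Z) = -4
v(t) = 0 (v(t) = (5/2)*0 = 0)
N = -4
K = 0 (K = (0*(4 - 1*4))*(-4) = (0*(4 - 4))*(-4) = (0*0)*(-4) = 0*(-4) = 0)
((K*N)*(-4) - 44)**2 = ((0*(-4))*(-4) - 44)**2 = (0*(-4) - 44)**2 = (0 - 44)**2 = (-44)**2 = 1936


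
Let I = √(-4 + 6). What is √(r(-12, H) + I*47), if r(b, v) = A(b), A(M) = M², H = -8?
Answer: √(144 + 47*√2) ≈ 14.508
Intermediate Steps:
I = √2 ≈ 1.4142
r(b, v) = b²
√(r(-12, H) + I*47) = √((-12)² + √2*47) = √(144 + 47*√2)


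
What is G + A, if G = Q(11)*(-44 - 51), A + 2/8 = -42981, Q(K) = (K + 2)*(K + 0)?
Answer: -226265/4 ≈ -56566.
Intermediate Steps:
Q(K) = K*(2 + K) (Q(K) = (2 + K)*K = K*(2 + K))
A = -171925/4 (A = -¼ - 42981 = -171925/4 ≈ -42981.)
G = -13585 (G = (11*(2 + 11))*(-44 - 51) = (11*13)*(-95) = 143*(-95) = -13585)
G + A = -13585 - 171925/4 = -226265/4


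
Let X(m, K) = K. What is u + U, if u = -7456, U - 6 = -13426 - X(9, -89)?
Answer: -20787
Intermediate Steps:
U = -13331 (U = 6 + (-13426 - 1*(-89)) = 6 + (-13426 + 89) = 6 - 13337 = -13331)
u + U = -7456 - 13331 = -20787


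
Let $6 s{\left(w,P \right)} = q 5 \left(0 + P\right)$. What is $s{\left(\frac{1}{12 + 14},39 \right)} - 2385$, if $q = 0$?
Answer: $-2385$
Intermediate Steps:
$s{\left(w,P \right)} = 0$ ($s{\left(w,P \right)} = \frac{0 \cdot 5 \left(0 + P\right)}{6} = \frac{0 \cdot 5 P}{6} = \frac{1}{6} \cdot 0 = 0$)
$s{\left(\frac{1}{12 + 14},39 \right)} - 2385 = 0 - 2385 = -2385$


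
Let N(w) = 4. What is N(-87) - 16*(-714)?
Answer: 11428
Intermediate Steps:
N(-87) - 16*(-714) = 4 - 16*(-714) = 4 + 11424 = 11428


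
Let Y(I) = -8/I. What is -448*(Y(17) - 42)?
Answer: 323456/17 ≈ 19027.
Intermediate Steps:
-448*(Y(17) - 42) = -448*(-8/17 - 42) = -448*(-722/17) = 323456/17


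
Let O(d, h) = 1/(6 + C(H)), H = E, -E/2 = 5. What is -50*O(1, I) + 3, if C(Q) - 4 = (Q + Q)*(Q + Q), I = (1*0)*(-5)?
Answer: 118/41 ≈ 2.8780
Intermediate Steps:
E = -10 (E = -2*5 = -10)
H = -10
I = 0 (I = 0*(-5) = 0)
C(Q) = 4 + 4*Q² (C(Q) = 4 + (Q + Q)*(Q + Q) = 4 + (2*Q)*(2*Q) = 4 + 4*Q²)
O(d, h) = 1/410 (O(d, h) = 1/(6 + (4 + 4*(-10)²)) = 1/(6 + (4 + 4*100)) = 1/(6 + (4 + 400)) = 1/(6 + 404) = 1/410)
-50*O(1, I) + 3 = -50*1/410 + 3 = -5/41 + 3 = 118/41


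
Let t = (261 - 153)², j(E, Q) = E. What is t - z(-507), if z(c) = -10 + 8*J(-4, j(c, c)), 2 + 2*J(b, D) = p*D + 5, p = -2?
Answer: 7606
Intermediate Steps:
t = 11664 (t = 108² = 11664)
J(b, D) = 3/2 - D (J(b, D) = -1 + (-2*D + 5)/2 = -1 + (5 - 2*D)/2 = -1 + (5/2 - D) = 3/2 - D)
z(c) = 2 - 8*c (z(c) = -10 + 8*(3/2 - c) = -10 + (12 - 8*c) = 2 - 8*c)
t - z(-507) = 11664 - (2 - 8*(-507)) = 11664 - (2 + 4056) = 11664 - 1*4058 = 11664 - 4058 = 7606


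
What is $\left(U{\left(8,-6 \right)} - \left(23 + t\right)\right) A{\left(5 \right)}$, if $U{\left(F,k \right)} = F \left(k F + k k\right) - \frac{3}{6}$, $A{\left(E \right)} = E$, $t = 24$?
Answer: $- \frac{1435}{2} \approx -717.5$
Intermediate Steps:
$U{\left(F,k \right)} = - \frac{1}{2} + F \left(k^{2} + F k\right)$ ($U{\left(F,k \right)} = F \left(F k + k^{2}\right) - \frac{1}{2} = F \left(k^{2} + F k\right) - \frac{1}{2} = - \frac{1}{2} + F \left(k^{2} + F k\right)$)
$\left(U{\left(8,-6 \right)} - \left(23 + t\right)\right) A{\left(5 \right)} = \left(\left(- \frac{1}{2} + 8 \left(-6\right)^{2} - 6 \cdot 8^{2}\right) - 47\right) 5 = \left(\left(- \frac{1}{2} + 8 \cdot 36 - 384\right) - 47\right) 5 = \left(\left(- \frac{1}{2} + 288 - 384\right) - 47\right) 5 = \left(- \frac{193}{2} - 47\right) 5 = \left(- \frac{287}{2}\right) 5 = - \frac{1435}{2}$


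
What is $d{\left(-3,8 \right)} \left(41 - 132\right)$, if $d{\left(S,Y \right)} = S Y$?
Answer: $2184$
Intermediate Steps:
$d{\left(-3,8 \right)} \left(41 - 132\right) = \left(-3\right) 8 \left(41 - 132\right) = \left(-24\right) \left(-91\right) = 2184$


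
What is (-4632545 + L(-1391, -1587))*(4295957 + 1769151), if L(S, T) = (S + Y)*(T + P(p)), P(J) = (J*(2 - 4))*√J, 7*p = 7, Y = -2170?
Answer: 6222097255472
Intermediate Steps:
p = 1 (p = (⅐)*7 = 1)
P(J) = -2*J^(3/2) (P(J) = (J*(-2))*√J = (-2*J)*√J = -2*J^(3/2))
L(S, T) = (-2170 + S)*(-2 + T) (L(S, T) = (S - 2170)*(T - 2*1^(3/2)) = (-2170 + S)*(T - 2*1) = (-2170 + S)*(T - 2) = (-2170 + S)*(-2 + T))
(-4632545 + L(-1391, -1587))*(4295957 + 1769151) = (-4632545 + (4340 - 2170*(-1587) - 2*(-1391) - 1391*(-1587)))*(4295957 + 1769151) = (-4632545 + (4340 + 3443790 + 2782 + 2207517))*6065108 = (-4632545 + 5658429)*6065108 = 1025884*6065108 = 6222097255472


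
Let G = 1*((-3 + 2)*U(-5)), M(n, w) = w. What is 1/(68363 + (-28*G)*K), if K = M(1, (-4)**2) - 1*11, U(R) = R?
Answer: 1/67663 ≈ 1.4779e-5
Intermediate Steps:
K = 5 (K = (-4)**2 - 1*11 = 16 - 11 = 5)
G = 5 (G = 1*((-3 + 2)*(-5)) = 1*(-1*(-5)) = 1*5 = 5)
1/(68363 + (-28*G)*K) = 1/(68363 - 28*5*5) = 1/(68363 - 140*5) = 1/(68363 - 700) = 1/67663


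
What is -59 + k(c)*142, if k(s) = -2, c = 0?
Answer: -343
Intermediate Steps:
-59 + k(c)*142 = -59 - 2*142 = -59 - 284 = -343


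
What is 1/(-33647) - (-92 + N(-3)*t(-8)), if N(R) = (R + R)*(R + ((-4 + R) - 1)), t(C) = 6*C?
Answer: 109689219/33647 ≈ 3260.0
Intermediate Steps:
N(R) = 2*R*(-5 + 2*R) (N(R) = (2*R)*(R + (-5 + R)) = (2*R)*(-5 + 2*R) = 2*R*(-5 + 2*R))
1/(-33647) - (-92 + N(-3)*t(-8)) = 1/(-33647) - (-92 + (2*(-3)*(-5 + 2*(-3)))*(6*(-8))) = -1/33647 - (-92 + (2*(-3)*(-5 - 6))*(-48)) = -1/33647 - (-92 + (2*(-3)*(-11))*(-48)) = -1/33647 - (-92 + 66*(-48)) = -1/33647 - (-92 - 3168) = -1/33647 - 1*(-3260) = -1/33647 + 3260 = 109689219/33647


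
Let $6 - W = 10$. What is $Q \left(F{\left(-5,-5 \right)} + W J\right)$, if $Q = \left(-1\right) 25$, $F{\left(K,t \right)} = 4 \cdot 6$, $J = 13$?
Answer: $700$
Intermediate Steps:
$F{\left(K,t \right)} = 24$
$W = -4$ ($W = 6 - 10 = -4$)
$Q = -25$
$Q \left(F{\left(-5,-5 \right)} + W J\right) = - 25 \left(24 - 52\right) = \left(-25\right) \left(-28\right) = 700$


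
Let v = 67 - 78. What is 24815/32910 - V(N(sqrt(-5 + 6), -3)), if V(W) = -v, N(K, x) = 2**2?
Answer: -67439/6582 ≈ -10.246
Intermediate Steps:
v = -11
N(K, x) = 4
V(W) = 11 (V(W) = -1*(-11) = 11)
24815/32910 - V(N(sqrt(-5 + 6), -3)) = 24815/32910 - 1*11 = 24815*(1/32910) - 11 = 4963/6582 - 11 = -67439/6582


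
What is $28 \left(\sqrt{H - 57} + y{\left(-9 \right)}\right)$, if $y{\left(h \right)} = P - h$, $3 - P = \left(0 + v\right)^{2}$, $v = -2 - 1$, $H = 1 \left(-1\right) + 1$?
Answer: $84 + 28 i \sqrt{57} \approx 84.0 + 211.4 i$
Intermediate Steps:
$H = 0$ ($H = -1 + 1 = 0$)
$v = -3$
$P = -6$ ($P = 3 - \left(0 - 3\right)^{2} = 3 - \left(-3\right)^{2} = 3 - 9 = -6$)
$y{\left(h \right)} = -6 - h$
$28 \left(\sqrt{H - 57} + y{\left(-9 \right)}\right) = 28 \left(\sqrt{0 - 57} - -3\right) = 28 \left(\sqrt{-57} + \left(-6 + 9\right)\right) = 28 \left(i \sqrt{57} + 3\right) = 28 \left(3 + i \sqrt{57}\right) = 84 + 28 i \sqrt{57}$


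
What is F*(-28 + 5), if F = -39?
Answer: 897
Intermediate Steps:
F*(-28 + 5) = -39*(-28 + 5) = -39*(-23) = 897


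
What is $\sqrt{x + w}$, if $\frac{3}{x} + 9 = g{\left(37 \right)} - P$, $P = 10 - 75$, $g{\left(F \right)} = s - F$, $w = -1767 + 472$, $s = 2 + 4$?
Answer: $\frac{2 i \sqrt{8093}}{5} \approx 35.984 i$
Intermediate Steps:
$s = 6$
$w = -1295$
$g{\left(F \right)} = 6 - F$
$P = -65$ ($P = 10 - 75 = -65$)
$x = \frac{3}{25}$ ($x = \frac{3}{-9 + \left(\left(6 - 37\right) - -65\right)} = \frac{3}{-9 + \left(\left(6 - 37\right) + 65\right)} = \frac{3}{-9 + \left(-31 + 65\right)} = \frac{3}{-9 + 34} = \frac{3}{25} \approx 0.12$)
$\sqrt{x + w} = \sqrt{\frac{3}{25} - 1295} = \sqrt{- \frac{32372}{25}} = \frac{2 i \sqrt{8093}}{5}$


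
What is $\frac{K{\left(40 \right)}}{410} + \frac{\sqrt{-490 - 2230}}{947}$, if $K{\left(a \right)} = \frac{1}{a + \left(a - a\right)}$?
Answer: $\frac{1}{16400} + \frac{4 i \sqrt{170}}{947} \approx 6.0976 \cdot 10^{-5} + 0.055072 i$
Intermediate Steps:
$K{\left(a \right)} = \frac{1}{a}$ ($K{\left(a \right)} = \frac{1}{a + 0} = \frac{1}{a}$)
$\frac{K{\left(40 \right)}}{410} + \frac{\sqrt{-490 - 2230}}{947} = \frac{1}{40 \cdot 410} + \frac{\sqrt{-490 - 2230}}{947} = \frac{1}{40} \cdot \frac{1}{410} + \sqrt{-2720} \cdot \frac{1}{947} = \frac{1}{16400} + 4 i \sqrt{170} \cdot \frac{1}{947} = \frac{1}{16400} + \frac{4 i \sqrt{170}}{947}$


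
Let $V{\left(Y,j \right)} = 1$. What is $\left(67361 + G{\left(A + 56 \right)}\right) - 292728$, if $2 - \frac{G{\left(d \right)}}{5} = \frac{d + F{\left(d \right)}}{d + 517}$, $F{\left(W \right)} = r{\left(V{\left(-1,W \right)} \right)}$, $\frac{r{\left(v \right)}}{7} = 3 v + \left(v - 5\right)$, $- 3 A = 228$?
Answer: $- \frac{112002294}{497} \approx -2.2536 \cdot 10^{5}$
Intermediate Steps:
$A = -76$ ($A = \left(- \frac{1}{3}\right) 228 = -76$)
$r{\left(v \right)} = -35 + 28 v$ ($r{\left(v \right)} = 7 \left(3 v + \left(v - 5\right)\right) = 7 \left(3 v + \left(-5 + v\right)\right) = 7 \left(-5 + 4 v\right) = -35 + 28 v$)
$F{\left(W \right)} = -7$ ($F{\left(W \right)} = -35 + 28 \cdot 1 = -35 + 28 = -7$)
$G{\left(d \right)} = 10 - \frac{5 \left(-7 + d\right)}{517 + d}$ ($G{\left(d \right)} = 10 - 5 \frac{d - 7}{d + 517} = 10 - 5 \frac{-7 + d}{517 + d} = 10 - \frac{5 \left(-7 + d\right)}{517 + d}$)
$\left(67361 + G{\left(A + 56 \right)}\right) - 292728 = \left(67361 + \frac{5 \left(1041 + \left(-76 + 56\right)\right)}{517 + \left(-76 + 56\right)}\right) - 292728 = \left(67361 + \frac{5 \left(1041 - 20\right)}{517 - 20}\right) - 292728 = \left(67361 + 5 \cdot \frac{1}{497} \cdot 1021\right) - 292728 = \left(67361 + \frac{5105}{497}\right) - 292728 = \frac{33483522}{497} - 292728 = - \frac{112002294}{497}$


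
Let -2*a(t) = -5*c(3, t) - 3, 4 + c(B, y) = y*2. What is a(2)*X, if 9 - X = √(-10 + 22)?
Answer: 27/2 - 3*√3 ≈ 8.3038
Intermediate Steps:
X = 9 - 2*√3 (X = 9 - √(-10 + 22) = 9 - √12 = 9 - 2*√3 ≈ 5.5359)
c(B, y) = -4 + 2*y (c(B, y) = -4 + y*2 = -4 + 2*y)
a(t) = -17/2 + 5*t (a(t) = -(-5*(-4 + 2*t) - 3)/2 = -((20 - 10*t) - 3)/2 = -(17 - 10*t)/2 = -17/2 + 5*t)
a(2)*X = (-17/2 + 5*2)*(9 - 2*√3) = (-17/2 + 10)*(9 - 2*√3) = 3*(9 - 2*√3)/2 = 27/2 - 3*√3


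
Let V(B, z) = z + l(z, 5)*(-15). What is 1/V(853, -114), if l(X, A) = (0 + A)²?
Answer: -1/489 ≈ -0.0020450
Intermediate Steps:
l(X, A) = A²
V(B, z) = -375 + z (V(B, z) = z + 5²*(-15) = z + 25*(-15) = z - 375 = -375 + z)
1/V(853, -114) = 1/(-375 - 114) = 1/(-489) = -1/489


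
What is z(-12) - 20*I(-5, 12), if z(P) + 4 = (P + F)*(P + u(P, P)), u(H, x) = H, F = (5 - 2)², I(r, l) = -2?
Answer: 108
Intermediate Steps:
F = 9 (F = 3² = 9)
z(P) = -4 + 2*P*(9 + P) (z(P) = -4 + (P + 9)*(P + P) = -4 + (9 + P)*(2*P) = -4 + 2*P*(9 + P))
z(-12) - 20*I(-5, 12) = (-4 + 2*(-12)² + 18*(-12)) - 20*(-2) = (-4 + 2*144 - 216) + 40 = (-4 + 288 - 216) + 40 = 68 + 40 = 108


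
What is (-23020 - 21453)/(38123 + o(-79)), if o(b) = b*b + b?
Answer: -44473/44285 ≈ -1.0042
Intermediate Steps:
o(b) = b + b² (o(b) = b² + b = b + b²)
(-23020 - 21453)/(38123 + o(-79)) = (-23020 - 21453)/(38123 - 79*(1 - 79)) = -44473/(38123 - 79*(-78)) = -44473/(38123 + 6162) = -44473/44285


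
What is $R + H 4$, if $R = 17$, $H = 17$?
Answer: $85$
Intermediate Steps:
$R + H 4 = 17 + 17 \cdot 4 = 17 + 68 = 85$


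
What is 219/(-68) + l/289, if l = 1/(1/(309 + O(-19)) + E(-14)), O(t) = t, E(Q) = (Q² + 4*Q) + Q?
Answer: -136040983/42241396 ≈ -3.2206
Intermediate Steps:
E(Q) = Q² + 5*Q
l = 290/36541 (l = 1/(1/(309 - 19) - 14*(5 - 14)) = 1/(1/290 - 14*(-9)) = 1/(1/290 + 126) = 1/(36541/290) = 290/36541 ≈ 0.0079363)
219/(-68) + l/289 = 219/(-68) + (290/36541)/289 = 219*(-1/68) + (290/36541)*(1/289) = -219/68 + 290/10560349 = -136040983/42241396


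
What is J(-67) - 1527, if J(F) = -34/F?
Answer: -102275/67 ≈ -1526.5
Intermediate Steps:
J(-67) - 1527 = -34/(-67) - 1527 = -34*(-1/67) - 1527 = 34/67 - 1527 = -102275/67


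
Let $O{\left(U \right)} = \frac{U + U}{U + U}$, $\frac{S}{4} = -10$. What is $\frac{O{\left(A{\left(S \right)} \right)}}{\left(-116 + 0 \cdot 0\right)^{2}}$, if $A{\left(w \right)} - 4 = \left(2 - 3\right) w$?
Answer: $\frac{1}{13456} \approx 7.4316 \cdot 10^{-5}$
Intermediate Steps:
$S = -40$ ($S = 4 \left(-10\right) = -40$)
$A{\left(w \right)} = 4 - w$ ($A{\left(w \right)} = 4 + \left(2 - 3\right) w = 4 - w$)
$O{\left(U \right)} = 1$ ($O{\left(U \right)} = \frac{2 U}{2 U} = 2 U \frac{1}{2 U} = 1$)
$\frac{O{\left(A{\left(S \right)} \right)}}{\left(-116 + 0 \cdot 0\right)^{2}} = 1 \frac{1}{\left(-116 + 0 \cdot 0\right)^{2}} = 1 \frac{1}{\left(-116 + 0\right)^{2}} = 1 \frac{1}{\left(-116\right)^{2}} = 1 \cdot \frac{1}{13456} = \frac{1}{13456}$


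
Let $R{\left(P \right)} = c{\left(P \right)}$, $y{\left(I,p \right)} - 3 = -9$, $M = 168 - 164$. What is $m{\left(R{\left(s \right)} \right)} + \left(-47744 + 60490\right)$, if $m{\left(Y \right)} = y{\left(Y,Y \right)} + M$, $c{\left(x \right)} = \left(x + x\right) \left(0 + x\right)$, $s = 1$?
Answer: $12744$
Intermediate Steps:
$M = 4$
$c{\left(x \right)} = 2 x^{2}$ ($c{\left(x \right)} = 2 x x = 2 x^{2}$)
$y{\left(I,p \right)} = -6$ ($y{\left(I,p \right)} = 3 - 9 = -6$)
$R{\left(P \right)} = 2 P^{2}$
$m{\left(Y \right)} = -2$ ($m{\left(Y \right)} = -6 + 4 = -2$)
$m{\left(R{\left(s \right)} \right)} + \left(-47744 + 60490\right) = -2 + \left(-47744 + 60490\right) = -2 + 12746 = 12744$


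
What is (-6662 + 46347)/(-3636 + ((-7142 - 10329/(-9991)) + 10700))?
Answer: -396492835/768969 ≈ -515.62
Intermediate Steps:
(-6662 + 46347)/(-3636 + ((-7142 - 10329/(-9991)) + 10700)) = 39685/(-3636 + ((-7142 - 10329*(-1/9991)) + 10700)) = 39685/(-3636 + ((-7142 + 10329/9991) + 10700)) = 39685/(-3636 + (-71345393/9991 + 10700)) = 39685/(-3636 + 35558307/9991) = 39685/(-768969/9991) = 39685*(-9991/768969) = -396492835/768969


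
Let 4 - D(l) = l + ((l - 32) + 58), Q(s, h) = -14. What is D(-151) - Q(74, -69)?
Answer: 294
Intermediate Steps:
D(l) = -22 - 2*l (D(l) = 4 - (l + ((l - 32) + 58)) = 4 - (l + ((-32 + l) + 58)) = 4 - (l + (26 + l)) = 4 - (26 + 2*l) = 4 + (-26 - 2*l) = -22 - 2*l)
D(-151) - Q(74, -69) = (-22 - 2*(-151)) - 1*(-14) = (-22 + 302) + 14 = 280 + 14 = 294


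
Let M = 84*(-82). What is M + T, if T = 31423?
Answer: 24535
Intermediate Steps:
M = -6888
M + T = -6888 + 31423 = 24535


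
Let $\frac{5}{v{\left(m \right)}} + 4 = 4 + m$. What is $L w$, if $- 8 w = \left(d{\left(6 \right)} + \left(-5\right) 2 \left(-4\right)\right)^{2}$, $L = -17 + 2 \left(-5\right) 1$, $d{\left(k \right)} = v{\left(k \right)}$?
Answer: $\frac{180075}{32} \approx 5627.3$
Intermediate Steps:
$v{\left(m \right)} = \frac{5}{m}$ ($v{\left(m \right)} = \frac{5}{-4 + \left(4 + m\right)} = \frac{5}{m}$)
$d{\left(k \right)} = \frac{5}{k}$
$L = -27$ ($L = -17 - 10 = -27$)
$w = - \frac{60025}{288}$ ($w = - \frac{\left(\frac{5}{6} + \left(-5\right) 2 \left(-4\right)\right)^{2}}{8} = - \frac{\left(5 \cdot \frac{1}{6} - -40\right)^{2}}{8} = - \frac{\left(\frac{5}{6} + 40\right)^{2}}{8} = - \frac{\left(\frac{245}{6}\right)^{2}}{8} = \left(- \frac{1}{8}\right) \frac{60025}{36} = - \frac{60025}{288} \approx -208.42$)
$L w = \left(-27\right) \left(- \frac{60025}{288}\right) = \frac{180075}{32}$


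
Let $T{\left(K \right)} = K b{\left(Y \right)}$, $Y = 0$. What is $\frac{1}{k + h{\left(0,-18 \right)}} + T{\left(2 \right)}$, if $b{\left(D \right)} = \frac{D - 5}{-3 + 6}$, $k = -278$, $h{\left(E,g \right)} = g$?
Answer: $- \frac{2963}{888} \approx -3.3367$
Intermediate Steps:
$b{\left(D \right)} = - \frac{5}{3} + \frac{D}{3}$ ($b{\left(D \right)} = \frac{-5 + D}{3} = \left(-5 + D\right) \frac{1}{3} = - \frac{5}{3} + \frac{D}{3}$)
$T{\left(K \right)} = - \frac{5 K}{3}$ ($T{\left(K \right)} = K \left(- \frac{5}{3} + \frac{1}{3} \cdot 0\right) = K \left(- \frac{5}{3} + 0\right) = K \left(- \frac{5}{3}\right) = - \frac{5 K}{3}$)
$\frac{1}{k + h{\left(0,-18 \right)}} + T{\left(2 \right)} = \frac{1}{-278 - 18} - \frac{10}{3} = \frac{1}{-296} - \frac{10}{3} = - \frac{1}{296} - \frac{10}{3} = - \frac{2963}{888}$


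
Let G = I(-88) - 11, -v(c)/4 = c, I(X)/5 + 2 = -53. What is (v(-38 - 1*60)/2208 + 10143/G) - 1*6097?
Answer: -242029123/39468 ≈ -6132.3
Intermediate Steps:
I(X) = -275 (I(X) = -10 + 5*(-53) = -10 - 265 = -275)
v(c) = -4*c
G = -286 (G = -275 - 11 = -286)
(v(-38 - 1*60)/2208 + 10143/G) - 1*6097 = (-4*(-38 - 1*60)/2208 + 10143/(-286)) - 1*6097 = (-4*(-38 - 60)*(1/2208) + 10143*(-1/286)) - 6097 = (-4*(-98)*(1/2208) - 10143/286) - 6097 = (392*(1/2208) - 10143/286) - 6097 = (49/276 - 10143/286) - 6097 = -1392727/39468 - 6097 = -242029123/39468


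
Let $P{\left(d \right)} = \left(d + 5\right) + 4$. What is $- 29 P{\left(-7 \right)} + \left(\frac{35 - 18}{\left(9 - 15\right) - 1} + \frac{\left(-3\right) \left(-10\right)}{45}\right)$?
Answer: $- \frac{1255}{21} \approx -59.762$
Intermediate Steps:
$P{\left(d \right)} = 9 + d$ ($P{\left(d \right)} = \left(5 + d\right) + 4 = 9 + d$)
$- 29 P{\left(-7 \right)} + \left(\frac{35 - 18}{\left(9 - 15\right) - 1} + \frac{\left(-3\right) \left(-10\right)}{45}\right) = - 29 \left(9 - 7\right) + \left(\frac{35 - 18}{\left(9 - 15\right) - 1} + \frac{\left(-3\right) \left(-10\right)}{45}\right) = \left(-29\right) 2 + \left(\frac{17}{-6 - 1} + 30 \cdot \frac{1}{45}\right) = -58 + \left(\frac{17}{-7} + \frac{2}{3}\right) = -58 + \left(17 \left(- \frac{1}{7}\right) + \frac{2}{3}\right) = -58 + \left(- \frac{17}{7} + \frac{2}{3}\right) = -58 - \frac{37}{21} = - \frac{1255}{21}$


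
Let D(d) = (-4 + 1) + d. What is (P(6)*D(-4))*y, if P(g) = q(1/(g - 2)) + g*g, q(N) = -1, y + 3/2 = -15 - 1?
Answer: 8575/2 ≈ 4287.5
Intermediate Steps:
y = -35/2 (y = -3/2 + (-15 - 1) = -3/2 - 16 = -35/2 ≈ -17.500)
P(g) = -1 + g² (P(g) = -1 + g*g = -1 + g²)
D(d) = -3 + d
(P(6)*D(-4))*y = ((-1 + 6²)*(-3 - 4))*(-35/2) = ((-1 + 36)*(-7))*(-35/2) = (35*(-7))*(-35/2) = -245*(-35/2) = 8575/2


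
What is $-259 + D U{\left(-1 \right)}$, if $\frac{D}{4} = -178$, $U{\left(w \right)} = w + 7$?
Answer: $-4531$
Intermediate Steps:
$U{\left(w \right)} = 7 + w$
$D = -712$ ($D = 4 \left(-178\right) = -712$)
$-259 + D U{\left(-1 \right)} = -259 - 712 \left(7 - 1\right) = -259 - 4272 = -4531$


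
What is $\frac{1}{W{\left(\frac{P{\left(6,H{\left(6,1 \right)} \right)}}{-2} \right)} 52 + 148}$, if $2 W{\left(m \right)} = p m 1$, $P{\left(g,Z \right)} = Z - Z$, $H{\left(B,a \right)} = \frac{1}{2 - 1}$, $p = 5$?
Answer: $\frac{1}{148} \approx 0.0067568$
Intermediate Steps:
$H{\left(B,a \right)} = 1$ ($H{\left(B,a \right)} = 1^{-1} = 1$)
$P{\left(g,Z \right)} = 0$
$W{\left(m \right)} = \frac{5 m}{2}$ ($W{\left(m \right)} = \frac{5 m 1}{2} = \frac{5 m}{2}$)
$\frac{1}{W{\left(\frac{P{\left(6,H{\left(6,1 \right)} \right)}}{-2} \right)} 52 + 148} = \frac{1}{\frac{5 \frac{0}{-2}}{2} \cdot 52 + 148} = \frac{1}{\frac{5 \cdot 0 \left(- \frac{1}{2}\right)}{2} \cdot 52 + 148} = \frac{1}{\frac{5}{2} \cdot 0 \cdot 52 + 148} = \frac{1}{0 \cdot 52 + 148} = \frac{1}{0 + 148} = \frac{1}{148}$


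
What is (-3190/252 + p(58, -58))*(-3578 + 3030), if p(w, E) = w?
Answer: -1565362/63 ≈ -24847.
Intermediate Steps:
(-3190/252 + p(58, -58))*(-3578 + 3030) = (-3190/252 + 58)*(-3578 + 3030) = (-3190*1/252 + 58)*(-548) = (-1595/126 + 58)*(-548) = (5713/126)*(-548) = -1565362/63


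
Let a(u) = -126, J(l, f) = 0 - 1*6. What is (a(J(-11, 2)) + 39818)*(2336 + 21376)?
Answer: 941176704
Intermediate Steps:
J(l, f) = -6 (J(l, f) = 0 - 6 = -6)
(a(J(-11, 2)) + 39818)*(2336 + 21376) = (-126 + 39818)*(2336 + 21376) = 39692*23712 = 941176704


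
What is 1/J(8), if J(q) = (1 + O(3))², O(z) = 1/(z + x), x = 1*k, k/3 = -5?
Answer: 144/121 ≈ 1.1901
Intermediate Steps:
k = -15 (k = 3*(-5) = -15)
x = -15 (x = 1*(-15) = -15)
O(z) = 1/(-15 + z) (O(z) = 1/(z - 15) = 1/(-15 + z))
J(q) = 121/144 (J(q) = (1 + 1/(-15 + 3))² = (1 + 1/(-12))² = (1 - 1/12)² = (11/12)² = 121/144)
1/J(8) = 1/(121/144) = 144/121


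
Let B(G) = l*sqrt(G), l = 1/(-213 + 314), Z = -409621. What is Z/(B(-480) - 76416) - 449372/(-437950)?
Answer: 867754447005788026/135873465100320475 + 41371721*I*sqrt(30)/14891942744184 ≈ 6.3865 + 1.5216e-5*I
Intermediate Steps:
l = 1/101 ≈ 0.0099010
B(G) = sqrt(G)/101
Z/(B(-480) - 76416) - 449372/(-437950) = -409621/(sqrt(-480)/101 - 76416) - 449372/(-437950) = -409621/((4*I*sqrt(30))/101 - 76416) - 449372*(-1/437950) = -409621/(4*I*sqrt(30)/101 - 76416) + 224686/218975 = -409621/(-76416 + 4*I*sqrt(30)/101) + 224686/218975 = 224686/218975 - 409621/(-76416 + 4*I*sqrt(30)/101)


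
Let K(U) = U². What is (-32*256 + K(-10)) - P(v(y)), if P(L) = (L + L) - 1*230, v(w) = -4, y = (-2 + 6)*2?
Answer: -7854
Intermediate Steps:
y = 8 (y = 4*2 = 8)
P(L) = -230 + 2*L (P(L) = 2*L - 230 = -230 + 2*L)
(-32*256 + K(-10)) - P(v(y)) = (-32*256 + (-10)²) - (-230 + 2*(-4)) = (-8192 + 100) - (-230 - 8) = -8092 - 1*(-238) = -8092 + 238 = -7854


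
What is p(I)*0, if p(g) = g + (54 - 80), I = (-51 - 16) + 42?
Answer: 0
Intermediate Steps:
I = -25 (I = -67 + 42 = -25)
p(g) = -26 + g (p(g) = g - 26 = -26 + g)
p(I)*0 = (-26 - 25)*0 = -51*0 = 0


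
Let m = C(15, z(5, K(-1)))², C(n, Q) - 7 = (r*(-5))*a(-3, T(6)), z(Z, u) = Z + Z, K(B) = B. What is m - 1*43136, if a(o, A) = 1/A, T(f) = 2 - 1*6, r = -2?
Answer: -172463/4 ≈ -43116.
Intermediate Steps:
z(Z, u) = 2*Z
T(f) = -4 (T(f) = 2 - 6 = -4)
C(n, Q) = 9/2 (C(n, Q) = 7 - 2*(-5)/(-4) = 7 + 10*(-¼) = 7 - 5/2 = 9/2)
m = 81/4 (m = (9/2)² = 81/4 ≈ 20.250)
m - 1*43136 = 81/4 - 1*43136 = 81/4 - 43136 = -172463/4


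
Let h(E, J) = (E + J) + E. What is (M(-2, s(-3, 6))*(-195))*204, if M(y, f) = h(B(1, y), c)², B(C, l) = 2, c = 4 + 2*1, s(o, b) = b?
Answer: -3978000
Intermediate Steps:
c = 6 (c = 4 + 2 = 6)
h(E, J) = J + 2*E
M(y, f) = 100 (M(y, f) = (6 + 2*2)² = (6 + 4)² = 10² = 100)
(M(-2, s(-3, 6))*(-195))*204 = (100*(-195))*204 = -19500*204 = -3978000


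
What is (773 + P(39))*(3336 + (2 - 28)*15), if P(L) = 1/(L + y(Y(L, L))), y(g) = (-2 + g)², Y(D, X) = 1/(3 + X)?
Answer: 172359468474/75685 ≈ 2.2773e+6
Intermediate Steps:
P(L) = 1/(L + (-2 + 1/(3 + L))²)
(773 + P(39))*(3336 + (2 - 28)*15) = (773 + (3 + 39)²/((5 + 2*39)² + 39*(3 + 39)²))*(3336 + (2 - 28)*15) = (773 + 42²/((5 + 78)² + 39*42²))*(3336 - 26*15) = (773 + 1764/(83² + 39*1764))*(3336 - 390) = (773 + 1764/(6889 + 68796))*2946 = (773 + 1764/75685)*2946 = (58506269/75685)*2946 = 172359468474/75685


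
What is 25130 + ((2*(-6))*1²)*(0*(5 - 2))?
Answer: 25130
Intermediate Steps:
25130 + ((2*(-6))*1²)*(0*(5 - 2)) = 25130 + (-12*1)*(0*3) = 25130 - 12*0 = 25130 + 0 = 25130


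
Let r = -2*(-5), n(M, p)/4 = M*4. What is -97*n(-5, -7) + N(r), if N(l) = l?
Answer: 7770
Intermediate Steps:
n(M, p) = 16*M (n(M, p) = 4*(M*4) = 4*(4*M) = 16*M)
r = 10
-97*n(-5, -7) + N(r) = -1552*(-5) + 10 = -97*(-80) + 10 = 7760 + 10 = 7770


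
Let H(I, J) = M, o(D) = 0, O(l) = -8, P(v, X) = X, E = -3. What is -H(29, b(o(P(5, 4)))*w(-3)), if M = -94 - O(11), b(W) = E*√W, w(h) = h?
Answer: 86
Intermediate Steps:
b(W) = -3*√W
M = -86 (M = -94 - 1*(-8) = -94 + 8 = -86)
H(I, J) = -86
-H(29, b(o(P(5, 4)))*w(-3)) = -1*(-86) = 86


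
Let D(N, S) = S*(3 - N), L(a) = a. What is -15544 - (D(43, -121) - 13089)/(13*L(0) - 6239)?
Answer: -96987265/6239 ≈ -15545.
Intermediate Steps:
-15544 - (D(43, -121) - 13089)/(13*L(0) - 6239) = -15544 - (-121*(3 - 1*43) - 13089)/(13*0 - 6239) = -15544 - (-121*(3 - 43) - 13089)/(0 - 6239) = -15544 - (-121*(-40) - 13089)/(-6239) = -15544 - (4840 - 13089)*(-1)/6239 = -15544 - (-8249)*(-1)/6239 = -15544 - 1*8249/6239 = -15544 - 8249/6239 = -96987265/6239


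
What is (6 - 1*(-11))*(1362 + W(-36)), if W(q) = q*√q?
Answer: 23154 - 3672*I ≈ 23154.0 - 3672.0*I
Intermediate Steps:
W(q) = q^(3/2)
(6 - 1*(-11))*(1362 + W(-36)) = (6 - 1*(-11))*(1362 + (-36)^(3/2)) = (6 + 11)*(1362 - 216*I) = 17*(1362 - 216*I) = 23154 - 3672*I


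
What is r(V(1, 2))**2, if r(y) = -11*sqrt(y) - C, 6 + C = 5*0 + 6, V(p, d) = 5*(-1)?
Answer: -605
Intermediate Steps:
V(p, d) = -5
C = 0 (C = -6 + (5*0 + 6) = -6 + (0 + 6) = -6 + 6 = 0)
r(y) = -11*sqrt(y) (r(y) = -11*sqrt(y) - 1*0 = -11*sqrt(y) + 0 = -11*sqrt(y))
r(V(1, 2))**2 = (-11*I*sqrt(5))**2 = -605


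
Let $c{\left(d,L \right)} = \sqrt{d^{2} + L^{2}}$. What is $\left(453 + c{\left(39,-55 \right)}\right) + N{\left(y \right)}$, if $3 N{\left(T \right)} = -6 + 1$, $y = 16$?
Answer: $\frac{1354}{3} + \sqrt{4546} \approx 518.76$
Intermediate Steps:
$c{\left(d,L \right)} = \sqrt{L^{2} + d^{2}}$
$N{\left(T \right)} = - \frac{5}{3}$ ($N{\left(T \right)} = \frac{-6 + 1}{3} = \frac{1}{3} \left(-5\right) = - \frac{5}{3}$)
$\left(453 + c{\left(39,-55 \right)}\right) + N{\left(y \right)} = \left(453 + \sqrt{\left(-55\right)^{2} + 39^{2}}\right) - \frac{5}{3} = \left(453 + \sqrt{3025 + 1521}\right) - \frac{5}{3} = \left(453 + \sqrt{4546}\right) - \frac{5}{3} = \frac{1354}{3} + \sqrt{4546}$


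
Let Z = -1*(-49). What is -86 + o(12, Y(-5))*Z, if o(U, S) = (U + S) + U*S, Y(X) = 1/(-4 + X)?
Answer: 3881/9 ≈ 431.22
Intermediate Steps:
Z = 49
o(U, S) = S + U + S*U (o(U, S) = (S + U) + S*U = S + U + S*U)
-86 + o(12, Y(-5))*Z = -86 + (1/(-4 - 5) + 12 + 12/(-4 - 5))*49 = -86 + (1/(-9) + 12 + 12/(-9))*49 = -86 + (-1/9 + 12 - 1/9*12)*49 = -86 + (-1/9 + 12 - 4/3)*49 = -86 + (95/9)*49 = -86 + 4655/9 = 3881/9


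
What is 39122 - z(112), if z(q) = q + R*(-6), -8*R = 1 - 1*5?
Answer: 39013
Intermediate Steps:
R = 1/2 (R = -(1 - 1*5)/8 = -(1 - 5)/8 = -1/8*(-4) = 1/2 ≈ 0.50000)
z(q) = -3 + q (z(q) = q + (1/2)*(-6) = q - 3 = -3 + q)
39122 - z(112) = 39122 - (-3 + 112) = 39122 - 1*109 = 39122 - 109 = 39013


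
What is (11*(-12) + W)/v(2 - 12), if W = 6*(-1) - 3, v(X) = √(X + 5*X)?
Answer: 47*I*√15/10 ≈ 18.203*I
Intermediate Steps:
v(X) = √6*√X (v(X) = √(6*X) = √6*√X)
W = -9 (W = -6 - 3 = -9)
(11*(-12) + W)/v(2 - 12) = (11*(-12) - 9)/((√6*√(2 - 12))) = (-132 - 9)/((√6*√(-10))) = -141*(-I*√15/30) = -(-47)*I*√15/10 = 47*I*√15/10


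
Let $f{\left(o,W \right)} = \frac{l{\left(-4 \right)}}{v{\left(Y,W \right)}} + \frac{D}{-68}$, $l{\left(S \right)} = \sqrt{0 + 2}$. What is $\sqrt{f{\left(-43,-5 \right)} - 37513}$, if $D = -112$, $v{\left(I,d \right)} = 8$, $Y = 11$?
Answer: $\frac{\sqrt{-173452496 + 578 \sqrt{2}}}{68} \approx 193.68 i$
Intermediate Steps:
$l{\left(S \right)} = \sqrt{2}$
$f{\left(o,W \right)} = \frac{28}{17} + \frac{\sqrt{2}}{8}$ ($f{\left(o,W \right)} = \frac{\sqrt{2}}{8} - \frac{112}{-68} = \sqrt{2} \cdot \frac{1}{8} - - \frac{28}{17} = \frac{\sqrt{2}}{8} + \frac{28}{17} = \frac{28}{17} + \frac{\sqrt{2}}{8}$)
$\sqrt{f{\left(-43,-5 \right)} - 37513} = \sqrt{\left(\frac{28}{17} + \frac{\sqrt{2}}{8}\right) - 37513} = \sqrt{- \frac{637693}{17} + \frac{\sqrt{2}}{8}}$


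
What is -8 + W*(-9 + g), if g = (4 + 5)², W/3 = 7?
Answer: 1504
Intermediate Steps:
W = 21 (W = 3*7 = 21)
g = 81 (g = 9² = 81)
-8 + W*(-9 + g) = -8 + 21*(-9 + 81) = -8 + 21*72 = -8 + 1512 = 1504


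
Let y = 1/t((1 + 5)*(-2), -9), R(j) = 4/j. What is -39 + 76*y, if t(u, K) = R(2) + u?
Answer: -233/5 ≈ -46.600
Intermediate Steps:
t(u, K) = 2 + u (t(u, K) = 4/2 + u = 4*(1/2) + u = 2 + u)
y = -1/10 (y = 1/(2 + (1 + 5)*(-2)) = 1/(2 + 6*(-2)) = 1/(2 - 12) = 1/(-10) = -1/10 ≈ -0.10000)
-39 + 76*y = -39 + 76*(-1/10) = -39 - 38/5 = -233/5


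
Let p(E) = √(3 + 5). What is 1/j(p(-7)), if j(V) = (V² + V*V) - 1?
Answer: 1/15 ≈ 0.066667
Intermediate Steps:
p(E) = 2*√2 (p(E) = √8 = 2*√2)
j(V) = -1 + 2*V² (j(V) = (V² + V²) - 1 = 2*V² - 1 = -1 + 2*V²)
1/j(p(-7)) = 1/(-1 + 2*(2*√2)²) = 1/(-1 + 2*8) = 1/(-1 + 16) = 1/15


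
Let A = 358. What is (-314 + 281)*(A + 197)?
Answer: -18315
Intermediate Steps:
(-314 + 281)*(A + 197) = (-314 + 281)*(358 + 197) = -33*555 = -18315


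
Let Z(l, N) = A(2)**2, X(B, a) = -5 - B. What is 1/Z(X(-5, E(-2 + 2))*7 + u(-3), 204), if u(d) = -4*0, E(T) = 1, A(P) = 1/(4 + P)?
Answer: 36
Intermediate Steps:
u(d) = 0
Z(l, N) = 1/36 (Z(l, N) = (1/(4 + 2))**2 = (1/6)**2 = 1/36)
1/Z(X(-5, E(-2 + 2))*7 + u(-3), 204) = 1/(1/36) = 36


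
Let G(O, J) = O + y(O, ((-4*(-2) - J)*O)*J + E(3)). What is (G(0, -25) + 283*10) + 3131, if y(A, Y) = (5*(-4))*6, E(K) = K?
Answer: 5841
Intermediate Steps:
y(A, Y) = -120 (y(A, Y) = -20*6 = -120)
G(O, J) = -120 + O (G(O, J) = O - 120 = -120 + O)
(G(0, -25) + 283*10) + 3131 = ((-120 + 0) + 283*10) + 3131 = (-120 + 2830) + 3131 = 2710 + 3131 = 5841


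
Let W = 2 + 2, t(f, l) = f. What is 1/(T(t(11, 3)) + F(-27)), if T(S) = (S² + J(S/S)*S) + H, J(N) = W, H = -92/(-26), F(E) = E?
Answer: 13/1840 ≈ 0.0070652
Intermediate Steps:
W = 4
H = 46/13 (H = -92*(-1/26) = 46/13 ≈ 3.5385)
J(N) = 4
T(S) = 46/13 + S² + 4*S (T(S) = (S² + 4*S) + 46/13 = 46/13 + S² + 4*S)
1/(T(t(11, 3)) + F(-27)) = 1/((46/13 + 11² + 4*11) - 27) = 1/((46/13 + 121 + 44) - 27) = 1/(2191/13 - 27) = 1/(1840/13) = 13/1840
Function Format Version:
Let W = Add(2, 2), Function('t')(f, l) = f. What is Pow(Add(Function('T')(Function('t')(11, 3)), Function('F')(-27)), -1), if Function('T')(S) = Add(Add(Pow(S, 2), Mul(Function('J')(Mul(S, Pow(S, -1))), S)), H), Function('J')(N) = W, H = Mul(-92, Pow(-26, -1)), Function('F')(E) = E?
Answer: Rational(13, 1840) ≈ 0.0070652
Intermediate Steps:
W = 4
H = Rational(46, 13) (H = Mul(-92, Rational(-1, 26)) = Rational(46, 13) ≈ 3.5385)
Function('J')(N) = 4
Function('T')(S) = Add(Rational(46, 13), Pow(S, 2), Mul(4, S)) (Function('T')(S) = Add(Add(Pow(S, 2), Mul(4, S)), Rational(46, 13)) = Add(Rational(46, 13), Pow(S, 2), Mul(4, S)))
Pow(Add(Function('T')(Function('t')(11, 3)), Function('F')(-27)), -1) = Pow(Add(Add(Rational(46, 13), Pow(11, 2), Mul(4, 11)), -27), -1) = Pow(Add(Add(Rational(46, 13), 121, 44), -27), -1) = Pow(Add(Rational(2191, 13), -27), -1) = Pow(Rational(1840, 13), -1) = Rational(13, 1840)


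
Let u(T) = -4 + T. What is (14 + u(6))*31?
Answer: 496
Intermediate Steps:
(14 + u(6))*31 = (14 + (-4 + 6))*31 = (14 + 2)*31 = 16*31 = 496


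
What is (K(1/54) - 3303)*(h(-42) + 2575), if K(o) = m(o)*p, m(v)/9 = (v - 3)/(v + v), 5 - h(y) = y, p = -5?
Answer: 837729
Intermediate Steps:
h(y) = 5 - y
m(v) = 9*(-3 + v)/(2*v) (m(v) = 9*((v - 3)/(v + v)) = 9*((-3 + v)/((2*v))) = 9*((-3 + v)*(1/(2*v))) = 9*((-3 + v)/(2*v)) = 9*(-3 + v)/(2*v))
K(o) = -45*(-3 + o)/(2*o) (K(o) = (9*(-3 + o)/(2*o))*(-5) = -45*(-3 + o)/(2*o))
(K(1/54) - 3303)*(h(-42) + 2575) = (45*(3 - 1/54)/(2*(1/54)) - 3303)*((5 - 1*(-42)) + 2575) = (45*(3 - 1*1/54)/(2*(1/54)) - 3303)*((5 + 42) + 2575) = ((45/2)*54*(3 - 1/54) - 3303)*(47 + 2575) = ((45/2)*54*(161/54) - 3303)*2622 = (7245/2 - 3303)*2622 = (639/2)*2622 = 837729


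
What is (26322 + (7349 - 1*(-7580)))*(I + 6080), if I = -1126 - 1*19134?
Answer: -584939180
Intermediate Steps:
I = -20260 (I = -1126 - 19134 = -20260)
(26322 + (7349 - 1*(-7580)))*(I + 6080) = (26322 + (7349 - 1*(-7580)))*(-20260 + 6080) = (26322 + (7349 + 7580))*(-14180) = (26322 + 14929)*(-14180) = 41251*(-14180) = -584939180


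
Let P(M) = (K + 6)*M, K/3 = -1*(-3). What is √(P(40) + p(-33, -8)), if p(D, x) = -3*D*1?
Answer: √699 ≈ 26.439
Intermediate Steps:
K = 9 (K = 3*(-1*(-3)) = 3*3 = 9)
p(D, x) = -3*D
P(M) = 15*M (P(M) = (9 + 6)*M = 15*M)
√(P(40) + p(-33, -8)) = √(15*40 - 3*(-33)) = √(600 + 99) = √699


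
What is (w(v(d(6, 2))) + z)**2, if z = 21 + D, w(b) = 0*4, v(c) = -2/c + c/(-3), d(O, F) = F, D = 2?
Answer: 529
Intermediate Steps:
v(c) = -2/c - c/3 (v(c) = -2/c + c*(-1/3) = -2/c - c/3)
w(b) = 0
z = 23 (z = 21 + 2 = 23)
(w(v(d(6, 2))) + z)**2 = (0 + 23)**2 = 23**2 = 529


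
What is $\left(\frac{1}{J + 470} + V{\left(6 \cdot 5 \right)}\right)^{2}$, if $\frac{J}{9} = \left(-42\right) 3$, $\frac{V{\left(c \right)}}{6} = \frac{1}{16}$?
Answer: $\frac{961}{6889} \approx 0.1395$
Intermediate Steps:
$V{\left(c \right)} = \frac{3}{8}$ ($V{\left(c \right)} = \frac{6}{16} = 6 \cdot \frac{1}{16} = \frac{3}{8}$)
$J = -1134$ ($J = 9 \left(\left(-42\right) 3\right) = 9 \left(-126\right) = -1134$)
$\left(\frac{1}{J + 470} + V{\left(6 \cdot 5 \right)}\right)^{2} = \left(\frac{1}{-1134 + 470} + \frac{3}{8}\right)^{2} = \left(\frac{1}{-664} + \frac{3}{8}\right)^{2} = \left(- \frac{1}{664} + \frac{3}{8}\right)^{2} = \left(\frac{31}{83}\right)^{2} = \frac{961}{6889}$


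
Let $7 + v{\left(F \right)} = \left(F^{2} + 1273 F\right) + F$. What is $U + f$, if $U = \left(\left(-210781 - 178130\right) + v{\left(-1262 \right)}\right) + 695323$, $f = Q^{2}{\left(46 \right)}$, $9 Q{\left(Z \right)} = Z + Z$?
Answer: $\frac{23600605}{81} \approx 2.9137 \cdot 10^{5}$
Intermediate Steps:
$Q{\left(Z \right)} = \frac{2 Z}{9}$ ($Q{\left(Z \right)} = \frac{Z + Z}{9} = \frac{2 Z}{9}$)
$f = \frac{8464}{81}$ ($f = \left(\frac{2}{9} \cdot 46\right)^{2} = \left(\frac{92}{9}\right)^{2} = \frac{8464}{81} \approx 104.49$)
$v{\left(F \right)} = -7 + F^{2} + 1274 F$ ($v{\left(F \right)} = -7 + \left(\left(F^{2} + 1273 F\right) + F\right) = -7 + \left(F^{2} + 1274 F\right) = -7 + F^{2} + 1274 F$)
$U = 291261$ ($U = \left(\left(-210781 - 178130\right) + \left(-7 + \left(-1262\right)^{2} + 1274 \left(-1262\right)\right)\right) + 695323 = \left(-388911 - 15151\right) + 695323 = -404062 + 695323 = 291261$)
$U + f = 291261 + \frac{8464}{81} = \frac{23600605}{81}$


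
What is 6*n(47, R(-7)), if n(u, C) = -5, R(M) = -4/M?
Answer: -30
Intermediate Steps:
6*n(47, R(-7)) = 6*(-5) = -30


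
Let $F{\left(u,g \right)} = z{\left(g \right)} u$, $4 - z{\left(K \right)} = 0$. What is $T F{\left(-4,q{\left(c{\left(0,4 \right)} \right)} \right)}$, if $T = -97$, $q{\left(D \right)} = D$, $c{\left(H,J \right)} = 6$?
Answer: $1552$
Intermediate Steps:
$z{\left(K \right)} = 4$ ($z{\left(K \right)} = 4 - 0 = 4 + 0 = 4$)
$F{\left(u,g \right)} = 4 u$
$T F{\left(-4,q{\left(c{\left(0,4 \right)} \right)} \right)} = - 97 \cdot 4 \left(-4\right) = \left(-97\right) \left(-16\right) = 1552$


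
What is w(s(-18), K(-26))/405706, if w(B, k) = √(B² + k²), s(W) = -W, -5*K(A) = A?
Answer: √2194/1014265 ≈ 4.6181e-5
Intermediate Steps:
K(A) = -A/5
w(s(-18), K(-26))/405706 = √((-1*(-18))² + (-⅕*(-26))²)/405706 = √(18² + (26/5)²)*(1/405706) = √(324 + 676/25)*(1/405706) = √(8776/25)*(1/405706) = (2*√2194/5)*(1/405706) = √2194/1014265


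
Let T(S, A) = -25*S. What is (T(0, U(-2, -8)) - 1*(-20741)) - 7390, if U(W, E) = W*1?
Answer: 13351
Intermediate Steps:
U(W, E) = W
(T(0, U(-2, -8)) - 1*(-20741)) - 7390 = (-25*0 - 1*(-20741)) - 7390 = (0 + 20741) - 7390 = 20741 - 7390 = 13351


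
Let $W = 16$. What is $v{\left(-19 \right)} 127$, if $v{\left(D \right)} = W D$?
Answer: $-38608$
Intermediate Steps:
$v{\left(D \right)} = 16 D$
$v{\left(-19 \right)} 127 = 16 \left(-19\right) 127 = \left(-304\right) 127 = -38608$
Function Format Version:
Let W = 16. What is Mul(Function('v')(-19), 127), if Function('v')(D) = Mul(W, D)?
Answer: -38608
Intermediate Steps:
Function('v')(D) = Mul(16, D)
Mul(Function('v')(-19), 127) = Mul(Mul(16, -19), 127) = Mul(-304, 127) = -38608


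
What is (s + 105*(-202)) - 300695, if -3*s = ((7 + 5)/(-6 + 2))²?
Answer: -321908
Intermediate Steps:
s = -3 (s = -(7 + 5)²/(-6 + 2)²/3 = -(12/(-4))²/3 = -(12*(-¼))²/3 = -⅓*(-3)² = -⅓*9 = -3)
(s + 105*(-202)) - 300695 = (-3 + 105*(-202)) - 300695 = (-3 - 21210) - 300695 = -21213 - 300695 = -321908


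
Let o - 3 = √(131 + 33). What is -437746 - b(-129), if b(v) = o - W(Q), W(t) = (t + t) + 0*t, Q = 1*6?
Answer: -437737 - 2*√41 ≈ -4.3775e+5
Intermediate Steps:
Q = 6
o = 3 + 2*√41 (o = 3 + √(131 + 33) = 3 + √164 = 3 + 2*√41 ≈ 15.806)
W(t) = 2*t (W(t) = 2*t + 0 = 2*t)
b(v) = -9 + 2*√41 (b(v) = (3 + 2*√41) - 2*6 = (3 + 2*√41) - 1*12 = (3 + 2*√41) - 12 = -9 + 2*√41)
-437746 - b(-129) = -437746 - (-9 + 2*√41) = -437746 + (9 - 2*√41) = -437737 - 2*√41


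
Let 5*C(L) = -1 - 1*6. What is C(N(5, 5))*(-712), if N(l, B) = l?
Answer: 4984/5 ≈ 996.80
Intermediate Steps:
C(L) = -7/5 (C(L) = (-1 - 1*6)/5 = (-1 - 6)/5 = (⅕)*(-7) = -7/5)
C(N(5, 5))*(-712) = -7/5*(-712) = 4984/5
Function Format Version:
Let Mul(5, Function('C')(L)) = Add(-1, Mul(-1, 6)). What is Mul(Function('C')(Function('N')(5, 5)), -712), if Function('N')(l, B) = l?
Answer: Rational(4984, 5) ≈ 996.80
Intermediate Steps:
Function('C')(L) = Rational(-7, 5) (Function('C')(L) = Mul(Rational(1, 5), Add(-1, Mul(-1, 6))) = Mul(Rational(1, 5), Add(-1, -6)) = Mul(Rational(1, 5), -7) = Rational(-7, 5))
Mul(Function('C')(Function('N')(5, 5)), -712) = Mul(Rational(-7, 5), -712) = Rational(4984, 5)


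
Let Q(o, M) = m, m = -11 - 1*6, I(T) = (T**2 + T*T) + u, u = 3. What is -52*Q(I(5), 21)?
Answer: 884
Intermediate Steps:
I(T) = 3 + 2*T**2 (I(T) = (T**2 + T*T) + 3 = (T**2 + T**2) + 3 = 2*T**2 + 3 = 3 + 2*T**2)
m = -17 (m = -11 - 6 = -17)
Q(o, M) = -17
-52*Q(I(5), 21) = -52*(-17) = 884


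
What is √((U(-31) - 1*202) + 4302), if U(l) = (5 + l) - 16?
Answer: √4058 ≈ 63.702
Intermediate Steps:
U(l) = -11 + l
√((U(-31) - 1*202) + 4302) = √(((-11 - 31) - 1*202) + 4302) = √((-42 - 202) + 4302) = √(-244 + 4302) = √4058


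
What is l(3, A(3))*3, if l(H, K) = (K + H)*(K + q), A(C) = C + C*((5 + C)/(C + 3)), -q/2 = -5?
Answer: 510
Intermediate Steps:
q = 10 (q = -2*(-5) = 10)
A(C) = C + C*(5 + C)/(3 + C) (A(C) = C + C*((5 + C)/(3 + C)) = C + C*(5 + C)/(3 + C))
l(H, K) = (10 + K)*(H + K) (l(H, K) = (K + H)*(K + 10) = (H + K)*(10 + K) = (10 + K)*(H + K))
l(3, A(3))*3 = ((2*3*(4 + 3)/(3 + 3))² + 10*3 + 10*(2*3*(4 + 3)/(3 + 3)) + 3*(2*3*(4 + 3)/(3 + 3)))*3 = ((2*3*7/6)² + 30 + 10*(2*3*7/6) + 3*(2*3*7/6))*3 = ((2*3*(⅙)*7)² + 30 + 10*(2*3*(⅙)*7) + 3*(2*3*(⅙)*7))*3 = (7² + 30 + 10*7 + 3*7)*3 = (49 + 30 + 70 + 21)*3 = 170*3 = 510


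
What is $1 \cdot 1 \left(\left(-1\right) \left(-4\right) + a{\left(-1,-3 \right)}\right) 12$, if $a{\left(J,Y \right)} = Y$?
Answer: $12$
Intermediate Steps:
$1 \cdot 1 \left(\left(-1\right) \left(-4\right) + a{\left(-1,-3 \right)}\right) 12 = 1 \cdot 1 \left(\left(-1\right) \left(-4\right) - 3\right) 12 = 1 \cdot 1 \left(4 - 3\right) 12 = 1 \cdot 1 \cdot 1 \cdot 12 = 1 \cdot 1 \cdot 12 = 1 \cdot 12 = 12$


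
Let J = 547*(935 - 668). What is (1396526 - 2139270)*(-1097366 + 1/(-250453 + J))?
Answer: 21273933583332390/26101 ≈ 8.1506e+11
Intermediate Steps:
J = 146049 (J = 547*267 = 146049)
(1396526 - 2139270)*(-1097366 + 1/(-250453 + J)) = (1396526 - 2139270)*(-1097366 + 1/(-250453 + 146049)) = -742744*(-1097366 + 1/(-104404)) = -742744*(-1097366 - 1/104404) = -742744*(-114569399865/104404) = 21273933583332390/26101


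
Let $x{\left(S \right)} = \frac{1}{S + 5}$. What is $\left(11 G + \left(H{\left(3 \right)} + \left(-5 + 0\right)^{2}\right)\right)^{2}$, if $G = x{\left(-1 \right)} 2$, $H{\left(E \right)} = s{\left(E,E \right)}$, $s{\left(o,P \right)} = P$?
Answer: $\frac{4489}{4} \approx 1122.3$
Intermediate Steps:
$H{\left(E \right)} = E$
$x{\left(S \right)} = \frac{1}{5 + S}$
$G = \frac{1}{2}$ ($G = \frac{1}{5 - 1} \cdot 2 = \frac{1}{4} \cdot 2 = \frac{1}{2} \approx 0.5$)
$\left(11 G + \left(H{\left(3 \right)} + \left(-5 + 0\right)^{2}\right)\right)^{2} = \left(11 \cdot \frac{1}{2} + \left(3 + \left(-5 + 0\right)^{2}\right)\right)^{2} = \left(\frac{11}{2} + \left(3 + \left(-5\right)^{2}\right)\right)^{2} = \left(\frac{11}{2} + \left(3 + 25\right)\right)^{2} = \left(\frac{11}{2} + 28\right)^{2} = \left(\frac{67}{2}\right)^{2} = \frac{4489}{4}$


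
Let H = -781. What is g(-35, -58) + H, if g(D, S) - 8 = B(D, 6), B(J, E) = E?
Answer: -767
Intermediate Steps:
g(D, S) = 14 (g(D, S) = 8 + 6 = 14)
g(-35, -58) + H = 14 - 781 = -767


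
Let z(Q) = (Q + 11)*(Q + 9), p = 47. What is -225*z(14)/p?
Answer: -129375/47 ≈ -2752.7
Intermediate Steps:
z(Q) = (9 + Q)*(11 + Q) (z(Q) = (11 + Q)*(9 + Q) = (9 + Q)*(11 + Q))
-225*z(14)/p = -225*(99 + 14² + 20*14)/47 = -225*(99 + 196 + 280)/47 = -129375/47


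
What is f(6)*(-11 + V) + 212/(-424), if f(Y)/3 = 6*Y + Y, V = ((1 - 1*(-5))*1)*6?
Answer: 6299/2 ≈ 3149.5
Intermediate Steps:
V = 36 (V = ((1 + 5)*1)*6 = (6*1)*6 = 6*6 = 36)
f(Y) = 21*Y (f(Y) = 3*(6*Y + Y) = 3*(7*Y) = 21*Y)
f(6)*(-11 + V) + 212/(-424) = (21*6)*(-11 + 36) + 212/(-424) = 126*25 + 212*(-1/424) = 3150 - ½ = 6299/2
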